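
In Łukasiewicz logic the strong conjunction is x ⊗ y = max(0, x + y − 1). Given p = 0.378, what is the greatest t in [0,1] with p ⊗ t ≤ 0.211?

0.833

The residuum of the Łukasiewicz t-norm gives the supremum: min(1, 1 − 0.378 + 0.211).
1 − 0.378 + 0.211 = 0.833, so t = min(1, 0.833) = 0.833.
Check: 0.378 ⊗ 0.833 = max(0, 0.211) = 0.211 ≤ 0.211.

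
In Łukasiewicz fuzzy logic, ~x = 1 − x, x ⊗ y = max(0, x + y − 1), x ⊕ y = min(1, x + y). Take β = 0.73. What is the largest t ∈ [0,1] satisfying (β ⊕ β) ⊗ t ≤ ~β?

β ⊕ β = min(1, 0.73 + 0.73) = min(1, 1.46) = 1.00
So the left factor is β ⊕ β = 1.00.
~β = 1 − 0.73 = 0.27
So the right-hand bound is ~β = 0.27.
The residuum of the Łukasiewicz t-norm gives the supremum: min(1, 1 − 1.00 + 0.27).
1 − 1.00 + 0.27 = 0.27, so t = min(1, 0.27) = 0.27.
Check: 1.00 ⊗ 0.27 = max(0, 0.27) = 0.27 ≤ 0.27.

0.27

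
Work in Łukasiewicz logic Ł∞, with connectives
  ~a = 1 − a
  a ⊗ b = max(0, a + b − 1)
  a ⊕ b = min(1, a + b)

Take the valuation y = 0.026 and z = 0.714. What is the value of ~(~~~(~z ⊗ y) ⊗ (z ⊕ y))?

~z = 1 − 0.714 = 0.286
~z ⊗ y = max(0, 0.286 + 0.026 − 1) = max(0, -0.688) = 0.000
~(~z ⊗ y) = 1 − 0.000 = 1.000
~~(~z ⊗ y) = 1 − 1.000 = 0.000
~~~(~z ⊗ y) = 1 − 0.000 = 1.000
z ⊕ y = min(1, 0.714 + 0.026) = min(1, 0.740) = 0.740
~~~(~z ⊗ y) ⊗ (z ⊕ y) = max(0, 1.000 + 0.740 − 1) = max(0, 0.740) = 0.740
~(~~~(~z ⊗ y) ⊗ (z ⊕ y)) = 1 − 0.740 = 0.260

0.260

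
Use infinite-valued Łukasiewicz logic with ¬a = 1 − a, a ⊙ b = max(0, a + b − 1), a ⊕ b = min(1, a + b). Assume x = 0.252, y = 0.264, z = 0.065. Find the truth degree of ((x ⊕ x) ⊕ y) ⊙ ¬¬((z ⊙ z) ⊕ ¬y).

0.504

x ⊕ x = min(1, 0.252 + 0.252) = min(1, 0.504) = 0.504
(x ⊕ x) ⊕ y = min(1, 0.504 + 0.264) = min(1, 0.768) = 0.768
z ⊙ z = max(0, 0.065 + 0.065 − 1) = max(0, -0.870) = 0.000
¬y = 1 − 0.264 = 0.736
(z ⊙ z) ⊕ ¬y = min(1, 0.000 + 0.736) = min(1, 0.736) = 0.736
¬((z ⊙ z) ⊕ ¬y) = 1 − 0.736 = 0.264
¬¬((z ⊙ z) ⊕ ¬y) = 1 − 0.264 = 0.736
((x ⊕ x) ⊕ y) ⊙ ¬¬((z ⊙ z) ⊕ ¬y) = max(0, 0.768 + 0.736 − 1) = max(0, 0.504) = 0.504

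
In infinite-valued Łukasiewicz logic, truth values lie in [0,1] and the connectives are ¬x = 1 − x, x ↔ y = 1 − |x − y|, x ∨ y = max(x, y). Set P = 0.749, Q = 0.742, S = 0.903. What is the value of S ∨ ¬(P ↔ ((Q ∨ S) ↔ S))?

Q ∨ S = max(0.742, 0.903) = 0.903
(Q ∨ S) ↔ S = 1 − |0.903 − 0.903| = 1 − 0.000 = 1.000
P ↔ ((Q ∨ S) ↔ S) = 1 − |0.749 − 1.000| = 1 − 0.251 = 0.749
¬(P ↔ ((Q ∨ S) ↔ S)) = 1 − 0.749 = 0.251
S ∨ ¬(P ↔ ((Q ∨ S) ↔ S)) = max(0.903, 0.251) = 0.903

0.903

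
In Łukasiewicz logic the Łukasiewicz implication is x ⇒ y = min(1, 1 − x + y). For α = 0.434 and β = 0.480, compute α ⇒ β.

α ⇒ β = min(1, 1 − 0.434 + 0.480) = min(1, 1.046) = 1.000
For comparison, the Gödel implication (1 if x ≤ y else y) would give 1.000.

1.000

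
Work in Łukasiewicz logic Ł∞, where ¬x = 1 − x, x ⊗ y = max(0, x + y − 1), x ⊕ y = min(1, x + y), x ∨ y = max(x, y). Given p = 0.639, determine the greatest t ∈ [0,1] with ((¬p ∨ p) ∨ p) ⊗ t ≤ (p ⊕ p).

1.000

¬p = 1 − 0.639 = 0.361
¬p ∨ p = max(0.361, 0.639) = 0.639
(¬p ∨ p) ∨ p = max(0.639, 0.639) = 0.639
So the left factor is (¬p ∨ p) ∨ p = 0.639.
p ⊕ p = min(1, 0.639 + 0.639) = min(1, 1.278) = 1.000
So the right-hand bound is p ⊕ p = 1.000.
The residuum of the Łukasiewicz t-norm gives the supremum: min(1, 1 − 0.639 + 1.000).
1 − 0.639 + 1.000 = 1.361, so t = min(1, 1.361) = 1.000.
Check: 0.639 ⊗ 1.000 = max(0, 0.639) = 0.639 ≤ 1.000.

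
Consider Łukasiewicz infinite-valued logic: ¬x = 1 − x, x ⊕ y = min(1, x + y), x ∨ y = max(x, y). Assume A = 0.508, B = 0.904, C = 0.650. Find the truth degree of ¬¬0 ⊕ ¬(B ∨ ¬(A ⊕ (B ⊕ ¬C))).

¬0 = 1 − 0.000 = 1.000
¬¬0 = 1 − 1.000 = 0.000
¬C = 1 − 0.650 = 0.350
B ⊕ ¬C = min(1, 0.904 + 0.350) = min(1, 1.254) = 1.000
A ⊕ (B ⊕ ¬C) = min(1, 0.508 + 1.000) = min(1, 1.508) = 1.000
¬(A ⊕ (B ⊕ ¬C)) = 1 − 1.000 = 0.000
B ∨ ¬(A ⊕ (B ⊕ ¬C)) = max(0.904, 0.000) = 0.904
¬(B ∨ ¬(A ⊕ (B ⊕ ¬C))) = 1 − 0.904 = 0.096
¬¬0 ⊕ ¬(B ∨ ¬(A ⊕ (B ⊕ ¬C))) = min(1, 0.000 + 0.096) = min(1, 0.096) = 0.096

0.096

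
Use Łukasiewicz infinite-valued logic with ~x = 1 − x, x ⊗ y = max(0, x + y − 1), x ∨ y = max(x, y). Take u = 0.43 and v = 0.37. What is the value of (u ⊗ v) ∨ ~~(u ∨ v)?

0.43

u ⊗ v = max(0, 0.43 + 0.37 − 1) = max(0, -0.20) = 0.00
u ∨ v = max(0.43, 0.37) = 0.43
~(u ∨ v) = 1 − 0.43 = 0.57
~~(u ∨ v) = 1 − 0.57 = 0.43
(u ⊗ v) ∨ ~~(u ∨ v) = max(0.00, 0.43) = 0.43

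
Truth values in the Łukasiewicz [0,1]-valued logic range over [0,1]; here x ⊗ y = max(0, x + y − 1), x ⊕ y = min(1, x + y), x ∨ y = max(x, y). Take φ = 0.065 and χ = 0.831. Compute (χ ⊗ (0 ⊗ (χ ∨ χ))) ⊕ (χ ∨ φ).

0.831

χ ∨ χ = max(0.831, 0.831) = 0.831
0 ⊗ (χ ∨ χ) = max(0, 0.000 + 0.831 − 1) = max(0, -0.169) = 0.000
χ ⊗ (0 ⊗ (χ ∨ χ)) = max(0, 0.831 + 0.000 − 1) = max(0, -0.169) = 0.000
χ ∨ φ = max(0.831, 0.065) = 0.831
(χ ⊗ (0 ⊗ (χ ∨ χ))) ⊕ (χ ∨ φ) = min(1, 0.000 + 0.831) = min(1, 0.831) = 0.831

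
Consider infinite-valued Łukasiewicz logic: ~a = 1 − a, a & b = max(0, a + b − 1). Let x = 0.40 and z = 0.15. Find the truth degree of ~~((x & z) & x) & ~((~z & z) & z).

x & z = max(0, 0.40 + 0.15 − 1) = max(0, -0.45) = 0.00
(x & z) & x = max(0, 0.00 + 0.40 − 1) = max(0, -0.60) = 0.00
~((x & z) & x) = 1 − 0.00 = 1.00
~~((x & z) & x) = 1 − 1.00 = 0.00
~z = 1 − 0.15 = 0.85
~z & z = max(0, 0.85 + 0.15 − 1) = max(0, 0.00) = 0.00
(~z & z) & z = max(0, 0.00 + 0.15 − 1) = max(0, -0.85) = 0.00
~((~z & z) & z) = 1 − 0.00 = 1.00
~~((x & z) & x) & ~((~z & z) & z) = max(0, 0.00 + 1.00 − 1) = max(0, 0.00) = 0.00

0.00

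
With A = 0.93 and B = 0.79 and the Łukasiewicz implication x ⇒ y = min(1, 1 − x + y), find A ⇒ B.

0.86

A ⇒ B = min(1, 1 − 0.93 + 0.79) = min(1, 0.86) = 0.86
For comparison, the Gödel implication (1 if x ≤ y else y) would give 0.79.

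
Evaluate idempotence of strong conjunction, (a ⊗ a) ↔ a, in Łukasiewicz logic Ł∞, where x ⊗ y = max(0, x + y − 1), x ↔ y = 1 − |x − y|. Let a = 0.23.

0.77

a ⊗ a = max(0, 0.23 + 0.23 − 1) = max(0, -0.54) = 0.00
(a ⊗ a) ↔ a = 1 − |0.00 − 0.23| = 1 − 0.23 = 0.77
(The value 0.77 < 1 shows this instance is not satisfied; fails in Ł∞ since a ⊗ a = max(0, 2a−1) ≠ a in general.)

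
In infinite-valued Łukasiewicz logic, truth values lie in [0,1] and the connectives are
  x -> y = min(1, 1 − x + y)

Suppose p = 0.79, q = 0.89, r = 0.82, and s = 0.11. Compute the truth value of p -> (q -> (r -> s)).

r -> s = min(1, 1 − 0.82 + 0.11) = min(1, 0.29) = 0.29
q -> (r -> s) = min(1, 1 − 0.89 + 0.29) = min(1, 0.40) = 0.40
p -> (q -> (r -> s)) = min(1, 1 − 0.79 + 0.40) = min(1, 0.61) = 0.61

0.61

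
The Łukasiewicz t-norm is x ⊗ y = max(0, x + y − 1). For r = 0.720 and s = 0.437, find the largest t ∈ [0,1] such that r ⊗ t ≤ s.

The residuum of the Łukasiewicz t-norm gives the supremum: min(1, 1 − 0.720 + 0.437).
1 − 0.720 + 0.437 = 0.717, so t = min(1, 0.717) = 0.717.
Check: 0.720 ⊗ 0.717 = max(0, 0.437) = 0.437 ≤ 0.437.

0.717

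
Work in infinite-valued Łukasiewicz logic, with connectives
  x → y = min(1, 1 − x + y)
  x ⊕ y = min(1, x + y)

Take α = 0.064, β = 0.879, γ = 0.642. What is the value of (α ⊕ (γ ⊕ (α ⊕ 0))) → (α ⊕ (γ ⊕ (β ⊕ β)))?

α ⊕ 0 = min(1, 0.064 + 0.000) = min(1, 0.064) = 0.064
γ ⊕ (α ⊕ 0) = min(1, 0.642 + 0.064) = min(1, 0.706) = 0.706
α ⊕ (γ ⊕ (α ⊕ 0)) = min(1, 0.064 + 0.706) = min(1, 0.770) = 0.770
β ⊕ β = min(1, 0.879 + 0.879) = min(1, 1.758) = 1.000
γ ⊕ (β ⊕ β) = min(1, 0.642 + 1.000) = min(1, 1.642) = 1.000
α ⊕ (γ ⊕ (β ⊕ β)) = min(1, 0.064 + 1.000) = min(1, 1.064) = 1.000
(α ⊕ (γ ⊕ (α ⊕ 0))) → (α ⊕ (γ ⊕ (β ⊕ β))) = min(1, 1 − 0.770 + 1.000) = min(1, 1.230) = 1.000

1.000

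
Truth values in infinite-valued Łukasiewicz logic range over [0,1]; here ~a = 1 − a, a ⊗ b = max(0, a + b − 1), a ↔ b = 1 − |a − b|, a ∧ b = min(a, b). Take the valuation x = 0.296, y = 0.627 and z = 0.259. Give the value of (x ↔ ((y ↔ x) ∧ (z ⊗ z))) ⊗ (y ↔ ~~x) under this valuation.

0.373

y ↔ x = 1 − |0.627 − 0.296| = 1 − 0.331 = 0.669
z ⊗ z = max(0, 0.259 + 0.259 − 1) = max(0, -0.482) = 0.000
(y ↔ x) ∧ (z ⊗ z) = min(0.669, 0.000) = 0.000
x ↔ ((y ↔ x) ∧ (z ⊗ z)) = 1 − |0.296 − 0.000| = 1 − 0.296 = 0.704
~x = 1 − 0.296 = 0.704
~~x = 1 − 0.704 = 0.296
y ↔ ~~x = 1 − |0.627 − 0.296| = 1 − 0.331 = 0.669
(x ↔ ((y ↔ x) ∧ (z ⊗ z))) ⊗ (y ↔ ~~x) = max(0, 0.704 + 0.669 − 1) = max(0, 0.373) = 0.373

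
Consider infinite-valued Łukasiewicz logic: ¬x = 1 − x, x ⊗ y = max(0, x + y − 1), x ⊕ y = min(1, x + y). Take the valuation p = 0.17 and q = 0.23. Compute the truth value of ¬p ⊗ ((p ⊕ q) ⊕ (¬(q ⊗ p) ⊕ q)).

0.83

¬p = 1 − 0.17 = 0.83
p ⊕ q = min(1, 0.17 + 0.23) = min(1, 0.40) = 0.40
q ⊗ p = max(0, 0.23 + 0.17 − 1) = max(0, -0.60) = 0.00
¬(q ⊗ p) = 1 − 0.00 = 1.00
¬(q ⊗ p) ⊕ q = min(1, 1.00 + 0.23) = min(1, 1.23) = 1.00
(p ⊕ q) ⊕ (¬(q ⊗ p) ⊕ q) = min(1, 0.40 + 1.00) = min(1, 1.40) = 1.00
¬p ⊗ ((p ⊕ q) ⊕ (¬(q ⊗ p) ⊕ q)) = max(0, 0.83 + 1.00 − 1) = max(0, 0.83) = 0.83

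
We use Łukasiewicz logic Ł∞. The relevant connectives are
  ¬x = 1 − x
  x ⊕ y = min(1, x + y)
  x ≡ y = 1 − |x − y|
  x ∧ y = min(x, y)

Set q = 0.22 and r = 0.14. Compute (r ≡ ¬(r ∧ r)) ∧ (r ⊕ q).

r ∧ r = min(0.14, 0.14) = 0.14
¬(r ∧ r) = 1 − 0.14 = 0.86
r ≡ ¬(r ∧ r) = 1 − |0.14 − 0.86| = 1 − 0.72 = 0.28
r ⊕ q = min(1, 0.14 + 0.22) = min(1, 0.36) = 0.36
(r ≡ ¬(r ∧ r)) ∧ (r ⊕ q) = min(0.28, 0.36) = 0.28

0.28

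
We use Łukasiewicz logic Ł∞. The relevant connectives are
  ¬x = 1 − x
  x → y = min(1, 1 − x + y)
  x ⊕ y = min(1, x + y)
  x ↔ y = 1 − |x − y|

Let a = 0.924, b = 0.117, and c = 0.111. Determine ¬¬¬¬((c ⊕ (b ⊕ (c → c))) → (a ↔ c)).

0.187

c → c = min(1, 1 − 0.111 + 0.111) = min(1, 1.000) = 1.000
b ⊕ (c → c) = min(1, 0.117 + 1.000) = min(1, 1.117) = 1.000
c ⊕ (b ⊕ (c → c)) = min(1, 0.111 + 1.000) = min(1, 1.111) = 1.000
a ↔ c = 1 − |0.924 − 0.111| = 1 − 0.813 = 0.187
(c ⊕ (b ⊕ (c → c))) → (a ↔ c) = min(1, 1 − 1.000 + 0.187) = min(1, 0.187) = 0.187
¬((c ⊕ (b ⊕ (c → c))) → (a ↔ c)) = 1 − 0.187 = 0.813
¬¬((c ⊕ (b ⊕ (c → c))) → (a ↔ c)) = 1 − 0.813 = 0.187
¬¬¬((c ⊕ (b ⊕ (c → c))) → (a ↔ c)) = 1 − 0.187 = 0.813
¬¬¬¬((c ⊕ (b ⊕ (c → c))) → (a ↔ c)) = 1 − 0.813 = 0.187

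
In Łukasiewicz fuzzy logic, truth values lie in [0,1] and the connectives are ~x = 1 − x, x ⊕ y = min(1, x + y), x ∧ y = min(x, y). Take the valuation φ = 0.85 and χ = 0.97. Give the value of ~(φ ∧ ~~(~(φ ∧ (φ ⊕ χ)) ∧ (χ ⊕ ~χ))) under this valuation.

0.85

φ ⊕ χ = min(1, 0.85 + 0.97) = min(1, 1.82) = 1.00
φ ∧ (φ ⊕ χ) = min(0.85, 1.00) = 0.85
~(φ ∧ (φ ⊕ χ)) = 1 − 0.85 = 0.15
~χ = 1 − 0.97 = 0.03
χ ⊕ ~χ = min(1, 0.97 + 0.03) = min(1, 1.00) = 1.00
~(φ ∧ (φ ⊕ χ)) ∧ (χ ⊕ ~χ) = min(0.15, 1.00) = 0.15
~(~(φ ∧ (φ ⊕ χ)) ∧ (χ ⊕ ~χ)) = 1 − 0.15 = 0.85
~~(~(φ ∧ (φ ⊕ χ)) ∧ (χ ⊕ ~χ)) = 1 − 0.85 = 0.15
φ ∧ ~~(~(φ ∧ (φ ⊕ χ)) ∧ (χ ⊕ ~χ)) = min(0.85, 0.15) = 0.15
~(φ ∧ ~~(~(φ ∧ (φ ⊕ χ)) ∧ (χ ⊕ ~χ))) = 1 − 0.15 = 0.85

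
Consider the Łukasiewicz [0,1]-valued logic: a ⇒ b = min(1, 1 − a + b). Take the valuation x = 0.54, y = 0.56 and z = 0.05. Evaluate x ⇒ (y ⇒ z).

0.95

y ⇒ z = min(1, 1 − 0.56 + 0.05) = min(1, 0.49) = 0.49
x ⇒ (y ⇒ z) = min(1, 1 − 0.54 + 0.49) = min(1, 0.95) = 0.95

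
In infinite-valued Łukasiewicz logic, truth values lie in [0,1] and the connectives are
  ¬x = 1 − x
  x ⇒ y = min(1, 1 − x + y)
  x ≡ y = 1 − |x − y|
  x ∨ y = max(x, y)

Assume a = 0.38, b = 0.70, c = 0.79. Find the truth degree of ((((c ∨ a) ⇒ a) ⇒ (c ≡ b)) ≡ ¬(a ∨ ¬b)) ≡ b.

0.92

c ∨ a = max(0.79, 0.38) = 0.79
(c ∨ a) ⇒ a = min(1, 1 − 0.79 + 0.38) = min(1, 0.59) = 0.59
c ≡ b = 1 − |0.79 − 0.70| = 1 − 0.09 = 0.91
((c ∨ a) ⇒ a) ⇒ (c ≡ b) = min(1, 1 − 0.59 + 0.91) = min(1, 1.32) = 1.00
¬b = 1 − 0.70 = 0.30
a ∨ ¬b = max(0.38, 0.30) = 0.38
¬(a ∨ ¬b) = 1 − 0.38 = 0.62
(((c ∨ a) ⇒ a) ⇒ (c ≡ b)) ≡ ¬(a ∨ ¬b) = 1 − |1.00 − 0.62| = 1 − 0.38 = 0.62
((((c ∨ a) ⇒ a) ⇒ (c ≡ b)) ≡ ¬(a ∨ ¬b)) ≡ b = 1 − |0.62 − 0.70| = 1 − 0.08 = 0.92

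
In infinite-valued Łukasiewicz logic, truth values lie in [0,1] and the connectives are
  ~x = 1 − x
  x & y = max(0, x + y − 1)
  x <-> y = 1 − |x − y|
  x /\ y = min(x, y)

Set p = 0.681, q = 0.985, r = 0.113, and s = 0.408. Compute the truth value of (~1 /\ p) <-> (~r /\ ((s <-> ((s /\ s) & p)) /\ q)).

~1 = 1 − 1.000 = 0.000
~1 /\ p = min(0.000, 0.681) = 0.000
~r = 1 − 0.113 = 0.887
s /\ s = min(0.408, 0.408) = 0.408
(s /\ s) & p = max(0, 0.408 + 0.681 − 1) = max(0, 0.089) = 0.089
s <-> ((s /\ s) & p) = 1 − |0.408 − 0.089| = 1 − 0.319 = 0.681
(s <-> ((s /\ s) & p)) /\ q = min(0.681, 0.985) = 0.681
~r /\ ((s <-> ((s /\ s) & p)) /\ q) = min(0.887, 0.681) = 0.681
(~1 /\ p) <-> (~r /\ ((s <-> ((s /\ s) & p)) /\ q)) = 1 − |0.000 − 0.681| = 1 − 0.681 = 0.319

0.319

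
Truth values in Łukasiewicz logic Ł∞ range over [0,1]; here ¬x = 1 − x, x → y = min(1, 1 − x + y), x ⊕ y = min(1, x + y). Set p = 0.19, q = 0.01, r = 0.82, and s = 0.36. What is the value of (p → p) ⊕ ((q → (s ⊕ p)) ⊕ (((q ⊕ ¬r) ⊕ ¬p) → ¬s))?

1.00

p → p = min(1, 1 − 0.19 + 0.19) = min(1, 1.00) = 1.00
s ⊕ p = min(1, 0.36 + 0.19) = min(1, 0.55) = 0.55
q → (s ⊕ p) = min(1, 1 − 0.01 + 0.55) = min(1, 1.54) = 1.00
¬r = 1 − 0.82 = 0.18
q ⊕ ¬r = min(1, 0.01 + 0.18) = min(1, 0.19) = 0.19
¬p = 1 − 0.19 = 0.81
(q ⊕ ¬r) ⊕ ¬p = min(1, 0.19 + 0.81) = min(1, 1.00) = 1.00
¬s = 1 − 0.36 = 0.64
((q ⊕ ¬r) ⊕ ¬p) → ¬s = min(1, 1 − 1.00 + 0.64) = min(1, 0.64) = 0.64
(q → (s ⊕ p)) ⊕ (((q ⊕ ¬r) ⊕ ¬p) → ¬s) = min(1, 1.00 + 0.64) = min(1, 1.64) = 1.00
(p → p) ⊕ ((q → (s ⊕ p)) ⊕ (((q ⊕ ¬r) ⊕ ¬p) → ¬s)) = min(1, 1.00 + 1.00) = min(1, 2.00) = 1.00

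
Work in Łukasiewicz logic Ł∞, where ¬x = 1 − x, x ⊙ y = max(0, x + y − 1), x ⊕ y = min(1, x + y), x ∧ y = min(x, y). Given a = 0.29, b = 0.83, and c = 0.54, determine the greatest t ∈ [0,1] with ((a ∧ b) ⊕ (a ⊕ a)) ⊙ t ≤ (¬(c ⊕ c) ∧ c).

0.13

a ∧ b = min(0.29, 0.83) = 0.29
a ⊕ a = min(1, 0.29 + 0.29) = min(1, 0.58) = 0.58
(a ∧ b) ⊕ (a ⊕ a) = min(1, 0.29 + 0.58) = min(1, 0.87) = 0.87
So the left factor is (a ∧ b) ⊕ (a ⊕ a) = 0.87.
c ⊕ c = min(1, 0.54 + 0.54) = min(1, 1.08) = 1.00
¬(c ⊕ c) = 1 − 1.00 = 0.00
¬(c ⊕ c) ∧ c = min(0.00, 0.54) = 0.00
So the right-hand bound is ¬(c ⊕ c) ∧ c = 0.00.
The residuum of the Łukasiewicz t-norm gives the supremum: min(1, 1 − 0.87 + 0.00).
1 − 0.87 + 0.00 = 0.13, so t = min(1, 0.13) = 0.13.
Check: 0.87 ⊙ 0.13 = max(0, 0.00) = 0.00 ≤ 0.00.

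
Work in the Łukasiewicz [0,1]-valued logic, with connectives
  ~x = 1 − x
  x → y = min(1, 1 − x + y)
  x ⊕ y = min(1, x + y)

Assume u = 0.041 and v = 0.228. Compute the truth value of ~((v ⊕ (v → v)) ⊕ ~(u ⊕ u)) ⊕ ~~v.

0.228

v → v = min(1, 1 − 0.228 + 0.228) = min(1, 1.000) = 1.000
v ⊕ (v → v) = min(1, 0.228 + 1.000) = min(1, 1.228) = 1.000
u ⊕ u = min(1, 0.041 + 0.041) = min(1, 0.082) = 0.082
~(u ⊕ u) = 1 − 0.082 = 0.918
(v ⊕ (v → v)) ⊕ ~(u ⊕ u) = min(1, 1.000 + 0.918) = min(1, 1.918) = 1.000
~((v ⊕ (v → v)) ⊕ ~(u ⊕ u)) = 1 − 1.000 = 0.000
~v = 1 − 0.228 = 0.772
~~v = 1 − 0.772 = 0.228
~((v ⊕ (v → v)) ⊕ ~(u ⊕ u)) ⊕ ~~v = min(1, 0.000 + 0.228) = min(1, 0.228) = 0.228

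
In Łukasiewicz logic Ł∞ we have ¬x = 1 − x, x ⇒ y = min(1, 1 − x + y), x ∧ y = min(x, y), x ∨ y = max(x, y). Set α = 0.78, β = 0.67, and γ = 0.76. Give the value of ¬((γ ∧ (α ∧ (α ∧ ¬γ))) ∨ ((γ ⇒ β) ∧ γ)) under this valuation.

¬γ = 1 − 0.76 = 0.24
α ∧ ¬γ = min(0.78, 0.24) = 0.24
α ∧ (α ∧ ¬γ) = min(0.78, 0.24) = 0.24
γ ∧ (α ∧ (α ∧ ¬γ)) = min(0.76, 0.24) = 0.24
γ ⇒ β = min(1, 1 − 0.76 + 0.67) = min(1, 0.91) = 0.91
(γ ⇒ β) ∧ γ = min(0.91, 0.76) = 0.76
(γ ∧ (α ∧ (α ∧ ¬γ))) ∨ ((γ ⇒ β) ∧ γ) = max(0.24, 0.76) = 0.76
¬((γ ∧ (α ∧ (α ∧ ¬γ))) ∨ ((γ ⇒ β) ∧ γ)) = 1 − 0.76 = 0.24

0.24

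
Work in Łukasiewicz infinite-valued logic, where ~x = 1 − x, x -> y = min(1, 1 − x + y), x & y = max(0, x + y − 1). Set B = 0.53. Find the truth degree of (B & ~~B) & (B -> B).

0.06

~B = 1 − 0.53 = 0.47
~~B = 1 − 0.47 = 0.53
B & ~~B = max(0, 0.53 + 0.53 − 1) = max(0, 0.06) = 0.06
B -> B = min(1, 1 − 0.53 + 0.53) = min(1, 1.00) = 1.00
(B & ~~B) & (B -> B) = max(0, 0.06 + 1.00 − 1) = max(0, 0.06) = 0.06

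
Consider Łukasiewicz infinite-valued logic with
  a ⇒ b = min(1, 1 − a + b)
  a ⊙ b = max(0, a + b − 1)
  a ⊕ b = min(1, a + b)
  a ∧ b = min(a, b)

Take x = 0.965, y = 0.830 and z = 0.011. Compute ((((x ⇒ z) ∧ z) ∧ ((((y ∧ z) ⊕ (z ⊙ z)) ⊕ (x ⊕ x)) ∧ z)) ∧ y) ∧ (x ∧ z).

x ⇒ z = min(1, 1 − 0.965 + 0.011) = min(1, 0.046) = 0.046
(x ⇒ z) ∧ z = min(0.046, 0.011) = 0.011
y ∧ z = min(0.830, 0.011) = 0.011
z ⊙ z = max(0, 0.011 + 0.011 − 1) = max(0, -0.978) = 0.000
(y ∧ z) ⊕ (z ⊙ z) = min(1, 0.011 + 0.000) = min(1, 0.011) = 0.011
x ⊕ x = min(1, 0.965 + 0.965) = min(1, 1.930) = 1.000
((y ∧ z) ⊕ (z ⊙ z)) ⊕ (x ⊕ x) = min(1, 0.011 + 1.000) = min(1, 1.011) = 1.000
(((y ∧ z) ⊕ (z ⊙ z)) ⊕ (x ⊕ x)) ∧ z = min(1.000, 0.011) = 0.011
((x ⇒ z) ∧ z) ∧ ((((y ∧ z) ⊕ (z ⊙ z)) ⊕ (x ⊕ x)) ∧ z) = min(0.011, 0.011) = 0.011
(((x ⇒ z) ∧ z) ∧ ((((y ∧ z) ⊕ (z ⊙ z)) ⊕ (x ⊕ x)) ∧ z)) ∧ y = min(0.011, 0.830) = 0.011
x ∧ z = min(0.965, 0.011) = 0.011
((((x ⇒ z) ∧ z) ∧ ((((y ∧ z) ⊕ (z ⊙ z)) ⊕ (x ⊕ x)) ∧ z)) ∧ y) ∧ (x ∧ z) = min(0.011, 0.011) = 0.011

0.011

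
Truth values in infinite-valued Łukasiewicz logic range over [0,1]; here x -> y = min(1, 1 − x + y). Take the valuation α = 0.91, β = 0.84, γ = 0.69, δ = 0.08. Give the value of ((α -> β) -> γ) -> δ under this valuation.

α -> β = min(1, 1 − 0.91 + 0.84) = min(1, 0.93) = 0.93
(α -> β) -> γ = min(1, 1 − 0.93 + 0.69) = min(1, 0.76) = 0.76
((α -> β) -> γ) -> δ = min(1, 1 − 0.76 + 0.08) = min(1, 0.32) = 0.32

0.32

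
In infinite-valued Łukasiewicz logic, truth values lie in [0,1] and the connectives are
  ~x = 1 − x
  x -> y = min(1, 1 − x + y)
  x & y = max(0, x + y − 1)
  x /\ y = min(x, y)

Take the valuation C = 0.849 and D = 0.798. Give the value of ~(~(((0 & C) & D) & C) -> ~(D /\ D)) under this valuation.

0.798

0 & C = max(0, 0.000 + 0.849 − 1) = max(0, -0.151) = 0.000
(0 & C) & D = max(0, 0.000 + 0.798 − 1) = max(0, -0.202) = 0.000
((0 & C) & D) & C = max(0, 0.000 + 0.849 − 1) = max(0, -0.151) = 0.000
~(((0 & C) & D) & C) = 1 − 0.000 = 1.000
D /\ D = min(0.798, 0.798) = 0.798
~(D /\ D) = 1 − 0.798 = 0.202
~(((0 & C) & D) & C) -> ~(D /\ D) = min(1, 1 − 1.000 + 0.202) = min(1, 0.202) = 0.202
~(~(((0 & C) & D) & C) -> ~(D /\ D)) = 1 − 0.202 = 0.798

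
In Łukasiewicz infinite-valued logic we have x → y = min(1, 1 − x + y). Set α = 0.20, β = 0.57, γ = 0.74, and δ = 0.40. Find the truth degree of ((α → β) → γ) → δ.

α → β = min(1, 1 − 0.20 + 0.57) = min(1, 1.37) = 1.00
(α → β) → γ = min(1, 1 − 1.00 + 0.74) = min(1, 0.74) = 0.74
((α → β) → γ) → δ = min(1, 1 − 0.74 + 0.40) = min(1, 0.66) = 0.66

0.66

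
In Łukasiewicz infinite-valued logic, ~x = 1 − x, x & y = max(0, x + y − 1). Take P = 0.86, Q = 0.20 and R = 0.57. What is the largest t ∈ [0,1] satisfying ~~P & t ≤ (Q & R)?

~P = 1 − 0.86 = 0.14
~~P = 1 − 0.14 = 0.86
So the left factor is ~~P = 0.86.
Q & R = max(0, 0.20 + 0.57 − 1) = max(0, -0.23) = 0.00
So the right-hand bound is Q & R = 0.00.
The residuum of the Łukasiewicz t-norm gives the supremum: min(1, 1 − 0.86 + 0.00).
1 − 0.86 + 0.00 = 0.14, so t = min(1, 0.14) = 0.14.
Check: 0.86 & 0.14 = max(0, 0.00) = 0.00 ≤ 0.00.

0.14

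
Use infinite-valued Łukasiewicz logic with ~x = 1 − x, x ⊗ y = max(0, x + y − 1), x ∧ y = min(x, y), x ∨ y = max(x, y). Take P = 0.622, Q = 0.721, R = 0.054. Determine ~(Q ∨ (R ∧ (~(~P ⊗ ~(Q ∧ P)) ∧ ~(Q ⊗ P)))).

0.279

~P = 1 − 0.622 = 0.378
Q ∧ P = min(0.721, 0.622) = 0.622
~(Q ∧ P) = 1 − 0.622 = 0.378
~P ⊗ ~(Q ∧ P) = max(0, 0.378 + 0.378 − 1) = max(0, -0.244) = 0.000
~(~P ⊗ ~(Q ∧ P)) = 1 − 0.000 = 1.000
Q ⊗ P = max(0, 0.721 + 0.622 − 1) = max(0, 0.343) = 0.343
~(Q ⊗ P) = 1 − 0.343 = 0.657
~(~P ⊗ ~(Q ∧ P)) ∧ ~(Q ⊗ P) = min(1.000, 0.657) = 0.657
R ∧ (~(~P ⊗ ~(Q ∧ P)) ∧ ~(Q ⊗ P)) = min(0.054, 0.657) = 0.054
Q ∨ (R ∧ (~(~P ⊗ ~(Q ∧ P)) ∧ ~(Q ⊗ P))) = max(0.721, 0.054) = 0.721
~(Q ∨ (R ∧ (~(~P ⊗ ~(Q ∧ P)) ∧ ~(Q ⊗ P)))) = 1 − 0.721 = 0.279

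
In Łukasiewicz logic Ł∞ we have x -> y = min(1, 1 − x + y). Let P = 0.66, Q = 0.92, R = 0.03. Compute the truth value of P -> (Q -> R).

Q -> R = min(1, 1 − 0.92 + 0.03) = min(1, 0.11) = 0.11
P -> (Q -> R) = min(1, 1 − 0.66 + 0.11) = min(1, 0.45) = 0.45

0.45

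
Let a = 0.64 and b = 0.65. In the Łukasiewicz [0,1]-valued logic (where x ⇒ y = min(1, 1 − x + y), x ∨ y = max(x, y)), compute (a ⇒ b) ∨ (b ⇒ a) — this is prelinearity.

a ⇒ b = min(1, 1 − 0.64 + 0.65) = min(1, 1.01) = 1.00
b ⇒ a = min(1, 1 − 0.65 + 0.64) = min(1, 0.99) = 0.99
(a ⇒ b) ∨ (b ⇒ a) = max(1.00, 0.99) = 1.00
(As expected: a Ł∞-tautology — holds in every MV-chain.)

1.00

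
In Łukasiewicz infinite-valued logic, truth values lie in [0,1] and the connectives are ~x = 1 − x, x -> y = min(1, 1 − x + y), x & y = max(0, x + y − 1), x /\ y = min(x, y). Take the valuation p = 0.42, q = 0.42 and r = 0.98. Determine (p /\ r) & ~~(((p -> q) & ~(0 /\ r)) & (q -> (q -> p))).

p /\ r = min(0.42, 0.98) = 0.42
p -> q = min(1, 1 − 0.42 + 0.42) = min(1, 1.00) = 1.00
0 /\ r = min(0.00, 0.98) = 0.00
~(0 /\ r) = 1 − 0.00 = 1.00
(p -> q) & ~(0 /\ r) = max(0, 1.00 + 1.00 − 1) = max(0, 1.00) = 1.00
q -> p = min(1, 1 − 0.42 + 0.42) = min(1, 1.00) = 1.00
q -> (q -> p) = min(1, 1 − 0.42 + 1.00) = min(1, 1.58) = 1.00
((p -> q) & ~(0 /\ r)) & (q -> (q -> p)) = max(0, 1.00 + 1.00 − 1) = max(0, 1.00) = 1.00
~(((p -> q) & ~(0 /\ r)) & (q -> (q -> p))) = 1 − 1.00 = 0.00
~~(((p -> q) & ~(0 /\ r)) & (q -> (q -> p))) = 1 − 0.00 = 1.00
(p /\ r) & ~~(((p -> q) & ~(0 /\ r)) & (q -> (q -> p))) = max(0, 0.42 + 1.00 − 1) = max(0, 0.42) = 0.42

0.42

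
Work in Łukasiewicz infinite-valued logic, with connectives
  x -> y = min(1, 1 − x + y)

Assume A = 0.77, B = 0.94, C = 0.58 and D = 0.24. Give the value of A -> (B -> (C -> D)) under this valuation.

0.95

C -> D = min(1, 1 − 0.58 + 0.24) = min(1, 0.66) = 0.66
B -> (C -> D) = min(1, 1 − 0.94 + 0.66) = min(1, 0.72) = 0.72
A -> (B -> (C -> D)) = min(1, 1 − 0.77 + 0.72) = min(1, 0.95) = 0.95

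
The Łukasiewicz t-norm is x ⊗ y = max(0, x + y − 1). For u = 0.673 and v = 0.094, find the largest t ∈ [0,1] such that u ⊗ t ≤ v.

0.421

The residuum of the Łukasiewicz t-norm gives the supremum: min(1, 1 − 0.673 + 0.094).
1 − 0.673 + 0.094 = 0.421, so t = min(1, 0.421) = 0.421.
Check: 0.673 ⊗ 0.421 = max(0, 0.094) = 0.094 ≤ 0.094.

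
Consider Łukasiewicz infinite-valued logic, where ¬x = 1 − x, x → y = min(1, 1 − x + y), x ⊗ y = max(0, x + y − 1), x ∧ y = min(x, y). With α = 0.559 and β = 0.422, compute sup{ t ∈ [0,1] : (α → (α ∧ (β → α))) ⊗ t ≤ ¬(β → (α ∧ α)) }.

0.000

β → α = min(1, 1 − 0.422 + 0.559) = min(1, 1.137) = 1.000
α ∧ (β → α) = min(0.559, 1.000) = 0.559
α → (α ∧ (β → α)) = min(1, 1 − 0.559 + 0.559) = min(1, 1.000) = 1.000
So the left factor is α → (α ∧ (β → α)) = 1.000.
α ∧ α = min(0.559, 0.559) = 0.559
β → (α ∧ α) = min(1, 1 − 0.422 + 0.559) = min(1, 1.137) = 1.000
¬(β → (α ∧ α)) = 1 − 1.000 = 0.000
So the right-hand bound is ¬(β → (α ∧ α)) = 0.000.
The residuum of the Łukasiewicz t-norm gives the supremum: min(1, 1 − 1.000 + 0.000).
1 − 1.000 + 0.000 = 0.000, so t = min(1, 0.000) = 0.000.
Check: 1.000 ⊗ 0.000 = max(0, 0.000) = 0.000 ≤ 0.000.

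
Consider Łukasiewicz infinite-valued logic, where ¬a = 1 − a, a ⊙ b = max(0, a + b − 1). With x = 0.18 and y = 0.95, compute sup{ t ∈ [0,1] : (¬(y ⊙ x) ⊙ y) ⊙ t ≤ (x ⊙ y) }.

y ⊙ x = max(0, 0.95 + 0.18 − 1) = max(0, 0.13) = 0.13
¬(y ⊙ x) = 1 − 0.13 = 0.87
¬(y ⊙ x) ⊙ y = max(0, 0.87 + 0.95 − 1) = max(0, 0.82) = 0.82
So the left factor is ¬(y ⊙ x) ⊙ y = 0.82.
x ⊙ y = max(0, 0.18 + 0.95 − 1) = max(0, 0.13) = 0.13
So the right-hand bound is x ⊙ y = 0.13.
The residuum of the Łukasiewicz t-norm gives the supremum: min(1, 1 − 0.82 + 0.13).
1 − 0.82 + 0.13 = 0.31, so t = min(1, 0.31) = 0.31.
Check: 0.82 ⊙ 0.31 = max(0, 0.13) = 0.13 ≤ 0.13.

0.31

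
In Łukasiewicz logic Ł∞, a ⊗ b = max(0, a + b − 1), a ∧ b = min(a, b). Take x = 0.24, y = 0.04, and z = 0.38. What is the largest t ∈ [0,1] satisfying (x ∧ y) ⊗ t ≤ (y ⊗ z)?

x ∧ y = min(0.24, 0.04) = 0.04
So the left factor is x ∧ y = 0.04.
y ⊗ z = max(0, 0.04 + 0.38 − 1) = max(0, -0.58) = 0.00
So the right-hand bound is y ⊗ z = 0.00.
The residuum of the Łukasiewicz t-norm gives the supremum: min(1, 1 − 0.04 + 0.00).
1 − 0.04 + 0.00 = 0.96, so t = min(1, 0.96) = 0.96.
Check: 0.04 ⊗ 0.96 = max(0, 0.00) = 0.00 ≤ 0.00.

0.96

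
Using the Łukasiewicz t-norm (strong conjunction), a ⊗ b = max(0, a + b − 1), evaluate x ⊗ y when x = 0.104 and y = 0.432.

0.000

x ⊗ y = max(0, 0.104 + 0.432 − 1) = max(0, -0.464) = 0.000
For comparison, the Gödel (minimum) t-norm min(a, b) would give 0.104.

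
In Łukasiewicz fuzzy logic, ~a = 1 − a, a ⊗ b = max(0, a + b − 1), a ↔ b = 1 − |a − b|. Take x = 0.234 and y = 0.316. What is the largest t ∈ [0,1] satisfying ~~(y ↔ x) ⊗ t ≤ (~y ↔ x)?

0.632

y ↔ x = 1 − |0.316 − 0.234| = 1 − 0.082 = 0.918
~(y ↔ x) = 1 − 0.918 = 0.082
~~(y ↔ x) = 1 − 0.082 = 0.918
So the left factor is ~~(y ↔ x) = 0.918.
~y = 1 − 0.316 = 0.684
~y ↔ x = 1 − |0.684 − 0.234| = 1 − 0.450 = 0.550
So the right-hand bound is ~y ↔ x = 0.550.
The residuum of the Łukasiewicz t-norm gives the supremum: min(1, 1 − 0.918 + 0.550).
1 − 0.918 + 0.550 = 0.632, so t = min(1, 0.632) = 0.632.
Check: 0.918 ⊗ 0.632 = max(0, 0.550) = 0.550 ≤ 0.550.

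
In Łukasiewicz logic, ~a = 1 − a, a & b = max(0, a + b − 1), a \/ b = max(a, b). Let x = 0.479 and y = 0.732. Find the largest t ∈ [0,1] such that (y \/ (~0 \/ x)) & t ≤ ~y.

~0 = 1 − 0.000 = 1.000
~0 \/ x = max(1.000, 0.479) = 1.000
y \/ (~0 \/ x) = max(0.732, 1.000) = 1.000
So the left factor is y \/ (~0 \/ x) = 1.000.
~y = 1 − 0.732 = 0.268
So the right-hand bound is ~y = 0.268.
The residuum of the Łukasiewicz t-norm gives the supremum: min(1, 1 − 1.000 + 0.268).
1 − 1.000 + 0.268 = 0.268, so t = min(1, 0.268) = 0.268.
Check: 1.000 & 0.268 = max(0, 0.268) = 0.268 ≤ 0.268.

0.268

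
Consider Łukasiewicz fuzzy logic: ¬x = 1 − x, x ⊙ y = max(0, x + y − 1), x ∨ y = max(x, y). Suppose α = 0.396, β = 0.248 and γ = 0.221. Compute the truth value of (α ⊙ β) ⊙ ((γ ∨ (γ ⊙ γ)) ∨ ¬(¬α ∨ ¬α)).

0.000

α ⊙ β = max(0, 0.396 + 0.248 − 1) = max(0, -0.356) = 0.000
γ ⊙ γ = max(0, 0.221 + 0.221 − 1) = max(0, -0.558) = 0.000
γ ∨ (γ ⊙ γ) = max(0.221, 0.000) = 0.221
¬α = 1 − 0.396 = 0.604
¬α ∨ ¬α = max(0.604, 0.604) = 0.604
¬(¬α ∨ ¬α) = 1 − 0.604 = 0.396
(γ ∨ (γ ⊙ γ)) ∨ ¬(¬α ∨ ¬α) = max(0.221, 0.396) = 0.396
(α ⊙ β) ⊙ ((γ ∨ (γ ⊙ γ)) ∨ ¬(¬α ∨ ¬α)) = max(0, 0.000 + 0.396 − 1) = max(0, -0.604) = 0.000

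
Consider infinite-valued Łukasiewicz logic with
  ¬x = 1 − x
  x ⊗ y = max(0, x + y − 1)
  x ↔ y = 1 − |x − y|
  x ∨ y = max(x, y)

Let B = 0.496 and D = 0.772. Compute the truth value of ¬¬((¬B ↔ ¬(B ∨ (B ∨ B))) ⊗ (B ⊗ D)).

¬B = 1 − 0.496 = 0.504
B ∨ B = max(0.496, 0.496) = 0.496
B ∨ (B ∨ B) = max(0.496, 0.496) = 0.496
¬(B ∨ (B ∨ B)) = 1 − 0.496 = 0.504
¬B ↔ ¬(B ∨ (B ∨ B)) = 1 − |0.504 − 0.504| = 1 − 0.000 = 1.000
B ⊗ D = max(0, 0.496 + 0.772 − 1) = max(0, 0.268) = 0.268
(¬B ↔ ¬(B ∨ (B ∨ B))) ⊗ (B ⊗ D) = max(0, 1.000 + 0.268 − 1) = max(0, 0.268) = 0.268
¬((¬B ↔ ¬(B ∨ (B ∨ B))) ⊗ (B ⊗ D)) = 1 − 0.268 = 0.732
¬¬((¬B ↔ ¬(B ∨ (B ∨ B))) ⊗ (B ⊗ D)) = 1 − 0.732 = 0.268

0.268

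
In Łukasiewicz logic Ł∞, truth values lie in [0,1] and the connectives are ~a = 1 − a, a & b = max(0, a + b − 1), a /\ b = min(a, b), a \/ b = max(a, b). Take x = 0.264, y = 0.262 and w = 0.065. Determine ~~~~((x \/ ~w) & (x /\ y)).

~w = 1 − 0.065 = 0.935
x \/ ~w = max(0.264, 0.935) = 0.935
x /\ y = min(0.264, 0.262) = 0.262
(x \/ ~w) & (x /\ y) = max(0, 0.935 + 0.262 − 1) = max(0, 0.197) = 0.197
~((x \/ ~w) & (x /\ y)) = 1 − 0.197 = 0.803
~~((x \/ ~w) & (x /\ y)) = 1 − 0.803 = 0.197
~~~((x \/ ~w) & (x /\ y)) = 1 − 0.197 = 0.803
~~~~((x \/ ~w) & (x /\ y)) = 1 − 0.803 = 0.197

0.197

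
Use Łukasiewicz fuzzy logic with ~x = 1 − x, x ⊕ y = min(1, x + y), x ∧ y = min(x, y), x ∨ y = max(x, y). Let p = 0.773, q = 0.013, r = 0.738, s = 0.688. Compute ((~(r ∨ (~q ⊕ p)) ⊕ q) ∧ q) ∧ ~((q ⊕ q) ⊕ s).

~q = 1 − 0.013 = 0.987
~q ⊕ p = min(1, 0.987 + 0.773) = min(1, 1.760) = 1.000
r ∨ (~q ⊕ p) = max(0.738, 1.000) = 1.000
~(r ∨ (~q ⊕ p)) = 1 − 1.000 = 0.000
~(r ∨ (~q ⊕ p)) ⊕ q = min(1, 0.000 + 0.013) = min(1, 0.013) = 0.013
(~(r ∨ (~q ⊕ p)) ⊕ q) ∧ q = min(0.013, 0.013) = 0.013
q ⊕ q = min(1, 0.013 + 0.013) = min(1, 0.026) = 0.026
(q ⊕ q) ⊕ s = min(1, 0.026 + 0.688) = min(1, 0.714) = 0.714
~((q ⊕ q) ⊕ s) = 1 − 0.714 = 0.286
((~(r ∨ (~q ⊕ p)) ⊕ q) ∧ q) ∧ ~((q ⊕ q) ⊕ s) = min(0.013, 0.286) = 0.013

0.013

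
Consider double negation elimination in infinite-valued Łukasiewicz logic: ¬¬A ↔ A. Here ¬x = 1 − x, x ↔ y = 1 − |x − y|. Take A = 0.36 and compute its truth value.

¬A = 1 − 0.36 = 0.64
¬¬A = 1 − 0.64 = 0.36
¬¬A ↔ A = 1 − |0.36 − 0.36| = 1 − 0.00 = 1.00
(As expected: always 1 in Ł∞ since negation is involutive.)

1.00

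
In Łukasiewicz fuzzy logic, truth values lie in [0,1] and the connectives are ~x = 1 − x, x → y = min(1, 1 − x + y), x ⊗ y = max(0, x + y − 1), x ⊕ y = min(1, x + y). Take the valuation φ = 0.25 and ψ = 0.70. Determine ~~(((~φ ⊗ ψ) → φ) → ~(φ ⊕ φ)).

0.70

~φ = 1 − 0.25 = 0.75
~φ ⊗ ψ = max(0, 0.75 + 0.70 − 1) = max(0, 0.45) = 0.45
(~φ ⊗ ψ) → φ = min(1, 1 − 0.45 + 0.25) = min(1, 0.80) = 0.80
φ ⊕ φ = min(1, 0.25 + 0.25) = min(1, 0.50) = 0.50
~(φ ⊕ φ) = 1 − 0.50 = 0.50
((~φ ⊗ ψ) → φ) → ~(φ ⊕ φ) = min(1, 1 − 0.80 + 0.50) = min(1, 0.70) = 0.70
~(((~φ ⊗ ψ) → φ) → ~(φ ⊕ φ)) = 1 − 0.70 = 0.30
~~(((~φ ⊗ ψ) → φ) → ~(φ ⊕ φ)) = 1 − 0.30 = 0.70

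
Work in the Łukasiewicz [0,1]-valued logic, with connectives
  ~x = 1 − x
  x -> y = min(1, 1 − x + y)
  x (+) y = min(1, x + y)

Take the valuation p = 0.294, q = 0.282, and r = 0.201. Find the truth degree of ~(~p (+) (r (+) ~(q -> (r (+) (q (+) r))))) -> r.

1.000

~p = 1 − 0.294 = 0.706
q (+) r = min(1, 0.282 + 0.201) = min(1, 0.483) = 0.483
r (+) (q (+) r) = min(1, 0.201 + 0.483) = min(1, 0.684) = 0.684
q -> (r (+) (q (+) r)) = min(1, 1 − 0.282 + 0.684) = min(1, 1.402) = 1.000
~(q -> (r (+) (q (+) r))) = 1 − 1.000 = 0.000
r (+) ~(q -> (r (+) (q (+) r))) = min(1, 0.201 + 0.000) = min(1, 0.201) = 0.201
~p (+) (r (+) ~(q -> (r (+) (q (+) r)))) = min(1, 0.706 + 0.201) = min(1, 0.907) = 0.907
~(~p (+) (r (+) ~(q -> (r (+) (q (+) r))))) = 1 − 0.907 = 0.093
~(~p (+) (r (+) ~(q -> (r (+) (q (+) r))))) -> r = min(1, 1 − 0.093 + 0.201) = min(1, 1.108) = 1.000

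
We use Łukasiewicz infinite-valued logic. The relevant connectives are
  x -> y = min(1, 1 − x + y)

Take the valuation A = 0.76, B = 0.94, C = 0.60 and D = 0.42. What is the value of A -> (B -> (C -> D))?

C -> D = min(1, 1 − 0.60 + 0.42) = min(1, 0.82) = 0.82
B -> (C -> D) = min(1, 1 − 0.94 + 0.82) = min(1, 0.88) = 0.88
A -> (B -> (C -> D)) = min(1, 1 − 0.76 + 0.88) = min(1, 1.12) = 1.00

1.00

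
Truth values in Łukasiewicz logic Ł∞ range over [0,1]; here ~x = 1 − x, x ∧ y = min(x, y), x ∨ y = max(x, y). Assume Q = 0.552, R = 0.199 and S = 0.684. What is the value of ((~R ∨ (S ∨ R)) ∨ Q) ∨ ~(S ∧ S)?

~R = 1 − 0.199 = 0.801
S ∨ R = max(0.684, 0.199) = 0.684
~R ∨ (S ∨ R) = max(0.801, 0.684) = 0.801
(~R ∨ (S ∨ R)) ∨ Q = max(0.801, 0.552) = 0.801
S ∧ S = min(0.684, 0.684) = 0.684
~(S ∧ S) = 1 − 0.684 = 0.316
((~R ∨ (S ∨ R)) ∨ Q) ∨ ~(S ∧ S) = max(0.801, 0.316) = 0.801

0.801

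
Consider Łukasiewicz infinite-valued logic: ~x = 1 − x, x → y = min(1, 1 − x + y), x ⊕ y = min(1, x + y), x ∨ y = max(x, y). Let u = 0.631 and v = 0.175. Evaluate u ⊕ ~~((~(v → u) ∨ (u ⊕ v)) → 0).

v → u = min(1, 1 − 0.175 + 0.631) = min(1, 1.456) = 1.000
~(v → u) = 1 − 1.000 = 0.000
u ⊕ v = min(1, 0.631 + 0.175) = min(1, 0.806) = 0.806
~(v → u) ∨ (u ⊕ v) = max(0.000, 0.806) = 0.806
(~(v → u) ∨ (u ⊕ v)) → 0 = min(1, 1 − 0.806 + 0.000) = min(1, 0.194) = 0.194
~((~(v → u) ∨ (u ⊕ v)) → 0) = 1 − 0.194 = 0.806
~~((~(v → u) ∨ (u ⊕ v)) → 0) = 1 − 0.806 = 0.194
u ⊕ ~~((~(v → u) ∨ (u ⊕ v)) → 0) = min(1, 0.631 + 0.194) = min(1, 0.825) = 0.825

0.825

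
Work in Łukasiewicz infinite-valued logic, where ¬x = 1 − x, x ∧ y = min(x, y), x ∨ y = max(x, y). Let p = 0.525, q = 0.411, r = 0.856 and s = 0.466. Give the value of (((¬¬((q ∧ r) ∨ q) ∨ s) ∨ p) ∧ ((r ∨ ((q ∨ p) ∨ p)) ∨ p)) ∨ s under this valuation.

q ∧ r = min(0.411, 0.856) = 0.411
(q ∧ r) ∨ q = max(0.411, 0.411) = 0.411
¬((q ∧ r) ∨ q) = 1 − 0.411 = 0.589
¬¬((q ∧ r) ∨ q) = 1 − 0.589 = 0.411
¬¬((q ∧ r) ∨ q) ∨ s = max(0.411, 0.466) = 0.466
(¬¬((q ∧ r) ∨ q) ∨ s) ∨ p = max(0.466, 0.525) = 0.525
q ∨ p = max(0.411, 0.525) = 0.525
(q ∨ p) ∨ p = max(0.525, 0.525) = 0.525
r ∨ ((q ∨ p) ∨ p) = max(0.856, 0.525) = 0.856
(r ∨ ((q ∨ p) ∨ p)) ∨ p = max(0.856, 0.525) = 0.856
((¬¬((q ∧ r) ∨ q) ∨ s) ∨ p) ∧ ((r ∨ ((q ∨ p) ∨ p)) ∨ p) = min(0.525, 0.856) = 0.525
(((¬¬((q ∧ r) ∨ q) ∨ s) ∨ p) ∧ ((r ∨ ((q ∨ p) ∨ p)) ∨ p)) ∨ s = max(0.525, 0.466) = 0.525

0.525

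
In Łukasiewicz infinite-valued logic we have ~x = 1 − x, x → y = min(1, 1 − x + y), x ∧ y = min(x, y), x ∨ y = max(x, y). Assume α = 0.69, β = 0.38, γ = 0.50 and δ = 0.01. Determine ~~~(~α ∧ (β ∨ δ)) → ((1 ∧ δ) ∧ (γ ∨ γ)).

0.32

~α = 1 − 0.69 = 0.31
β ∨ δ = max(0.38, 0.01) = 0.38
~α ∧ (β ∨ δ) = min(0.31, 0.38) = 0.31
~(~α ∧ (β ∨ δ)) = 1 − 0.31 = 0.69
~~(~α ∧ (β ∨ δ)) = 1 − 0.69 = 0.31
~~~(~α ∧ (β ∨ δ)) = 1 − 0.31 = 0.69
1 ∧ δ = min(1.00, 0.01) = 0.01
γ ∨ γ = max(0.50, 0.50) = 0.50
(1 ∧ δ) ∧ (γ ∨ γ) = min(0.01, 0.50) = 0.01
~~~(~α ∧ (β ∨ δ)) → ((1 ∧ δ) ∧ (γ ∨ γ)) = min(1, 1 − 0.69 + 0.01) = min(1, 0.32) = 0.32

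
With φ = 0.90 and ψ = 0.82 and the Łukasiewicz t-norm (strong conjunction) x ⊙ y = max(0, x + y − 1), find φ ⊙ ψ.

0.72

φ ⊙ ψ = max(0, 0.90 + 0.82 − 1) = max(0, 0.72) = 0.72
For comparison, the Gödel (minimum) t-norm min(x, y) would give 0.82.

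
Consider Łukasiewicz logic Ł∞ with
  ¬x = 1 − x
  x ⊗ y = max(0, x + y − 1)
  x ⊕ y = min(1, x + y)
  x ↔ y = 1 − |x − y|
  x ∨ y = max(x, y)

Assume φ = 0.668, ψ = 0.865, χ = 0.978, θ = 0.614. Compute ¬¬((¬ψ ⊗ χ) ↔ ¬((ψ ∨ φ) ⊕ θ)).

0.887

¬ψ = 1 − 0.865 = 0.135
¬ψ ⊗ χ = max(0, 0.135 + 0.978 − 1) = max(0, 0.113) = 0.113
ψ ∨ φ = max(0.865, 0.668) = 0.865
(ψ ∨ φ) ⊕ θ = min(1, 0.865 + 0.614) = min(1, 1.479) = 1.000
¬((ψ ∨ φ) ⊕ θ) = 1 − 1.000 = 0.000
(¬ψ ⊗ χ) ↔ ¬((ψ ∨ φ) ⊕ θ) = 1 − |0.113 − 0.000| = 1 − 0.113 = 0.887
¬((¬ψ ⊗ χ) ↔ ¬((ψ ∨ φ) ⊕ θ)) = 1 − 0.887 = 0.113
¬¬((¬ψ ⊗ χ) ↔ ¬((ψ ∨ φ) ⊕ θ)) = 1 − 0.113 = 0.887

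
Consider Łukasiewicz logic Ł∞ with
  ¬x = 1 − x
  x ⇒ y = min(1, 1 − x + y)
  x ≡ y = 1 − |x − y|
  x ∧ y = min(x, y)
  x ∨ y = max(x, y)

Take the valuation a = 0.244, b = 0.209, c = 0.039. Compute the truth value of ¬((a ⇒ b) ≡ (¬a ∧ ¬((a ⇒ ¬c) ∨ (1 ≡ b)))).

0.965

a ⇒ b = min(1, 1 − 0.244 + 0.209) = min(1, 0.965) = 0.965
¬a = 1 − 0.244 = 0.756
¬c = 1 − 0.039 = 0.961
a ⇒ ¬c = min(1, 1 − 0.244 + 0.961) = min(1, 1.717) = 1.000
1 ≡ b = 1 − |1.000 − 0.209| = 1 − 0.791 = 0.209
(a ⇒ ¬c) ∨ (1 ≡ b) = max(1.000, 0.209) = 1.000
¬((a ⇒ ¬c) ∨ (1 ≡ b)) = 1 − 1.000 = 0.000
¬a ∧ ¬((a ⇒ ¬c) ∨ (1 ≡ b)) = min(0.756, 0.000) = 0.000
(a ⇒ b) ≡ (¬a ∧ ¬((a ⇒ ¬c) ∨ (1 ≡ b))) = 1 − |0.965 − 0.000| = 1 − 0.965 = 0.035
¬((a ⇒ b) ≡ (¬a ∧ ¬((a ⇒ ¬c) ∨ (1 ≡ b)))) = 1 − 0.035 = 0.965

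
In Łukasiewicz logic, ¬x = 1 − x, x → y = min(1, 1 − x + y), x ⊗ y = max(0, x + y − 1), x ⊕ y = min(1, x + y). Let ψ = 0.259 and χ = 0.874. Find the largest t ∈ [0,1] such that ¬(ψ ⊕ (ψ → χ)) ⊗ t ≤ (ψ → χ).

ψ → χ = min(1, 1 − 0.259 + 0.874) = min(1, 1.615) = 1.000
ψ ⊕ (ψ → χ) = min(1, 0.259 + 1.000) = min(1, 1.259) = 1.000
¬(ψ ⊕ (ψ → χ)) = 1 − 1.000 = 0.000
So the left factor is ¬(ψ ⊕ (ψ → χ)) = 0.000.
So the right-hand bound is ψ → χ = 1.000.
The residuum of the Łukasiewicz t-norm gives the supremum: min(1, 1 − 0.000 + 1.000).
1 − 0.000 + 1.000 = 2.000, so t = min(1, 2.000) = 1.000.
Check: 0.000 ⊗ 1.000 = max(0, 0.000) = 0.000 ≤ 1.000.

1.000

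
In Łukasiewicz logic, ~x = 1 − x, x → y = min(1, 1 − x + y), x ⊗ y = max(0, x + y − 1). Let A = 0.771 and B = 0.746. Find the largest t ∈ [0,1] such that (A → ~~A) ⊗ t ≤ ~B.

~A = 1 − 0.771 = 0.229
~~A = 1 − 0.229 = 0.771
A → ~~A = min(1, 1 − 0.771 + 0.771) = min(1, 1.000) = 1.000
So the left factor is A → ~~A = 1.000.
~B = 1 − 0.746 = 0.254
So the right-hand bound is ~B = 0.254.
The residuum of the Łukasiewicz t-norm gives the supremum: min(1, 1 − 1.000 + 0.254).
1 − 1.000 + 0.254 = 0.254, so t = min(1, 0.254) = 0.254.
Check: 1.000 ⊗ 0.254 = max(0, 0.254) = 0.254 ≤ 0.254.

0.254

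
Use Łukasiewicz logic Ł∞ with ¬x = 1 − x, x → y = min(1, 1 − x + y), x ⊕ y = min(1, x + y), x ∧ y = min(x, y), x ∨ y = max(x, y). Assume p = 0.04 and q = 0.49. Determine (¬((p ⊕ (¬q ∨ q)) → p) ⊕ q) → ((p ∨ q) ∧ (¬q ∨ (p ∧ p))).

¬q = 1 − 0.49 = 0.51
¬q ∨ q = max(0.51, 0.49) = 0.51
p ⊕ (¬q ∨ q) = min(1, 0.04 + 0.51) = min(1, 0.55) = 0.55
(p ⊕ (¬q ∨ q)) → p = min(1, 1 − 0.55 + 0.04) = min(1, 0.49) = 0.49
¬((p ⊕ (¬q ∨ q)) → p) = 1 − 0.49 = 0.51
¬((p ⊕ (¬q ∨ q)) → p) ⊕ q = min(1, 0.51 + 0.49) = min(1, 1.00) = 1.00
p ∨ q = max(0.04, 0.49) = 0.49
p ∧ p = min(0.04, 0.04) = 0.04
¬q ∨ (p ∧ p) = max(0.51, 0.04) = 0.51
(p ∨ q) ∧ (¬q ∨ (p ∧ p)) = min(0.49, 0.51) = 0.49
(¬((p ⊕ (¬q ∨ q)) → p) ⊕ q) → ((p ∨ q) ∧ (¬q ∨ (p ∧ p))) = min(1, 1 − 1.00 + 0.49) = min(1, 0.49) = 0.49

0.49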